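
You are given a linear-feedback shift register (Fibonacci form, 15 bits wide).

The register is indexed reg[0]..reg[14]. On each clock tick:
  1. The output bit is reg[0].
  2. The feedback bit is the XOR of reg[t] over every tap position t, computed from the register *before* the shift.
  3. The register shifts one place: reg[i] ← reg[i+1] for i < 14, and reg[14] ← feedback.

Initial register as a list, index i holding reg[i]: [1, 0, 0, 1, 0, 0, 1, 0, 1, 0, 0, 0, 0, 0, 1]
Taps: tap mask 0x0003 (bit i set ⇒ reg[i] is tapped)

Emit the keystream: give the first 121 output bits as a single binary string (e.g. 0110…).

step | reg (before) | out | fb
   0 | 100100101000001 | 1 | 1
   1 | 001001010000011 | 0 | 0
   2 | 010010100000110 | 0 | 1
   3 | 100101000001101 | 1 | 1
   4 | 001010000011011 | 0 | 0
   5 | 010100000110110 | 0 | 1
   6 | 101000001101101 | 1 | 1
   7 | 010000011011011 | 0 | 1
   8 | 100000110110111 | 1 | 1
   9 | 000001101101111 | 0 | 0
  10 | 000011011011110 | 0 | 0
  11 | 000110110111100 | 0 | 0
  12 | 001101101111000 | 0 | 0
  13 | 011011011110000 | 0 | 1
  14 | 110110111100001 | 1 | 0
  15 | 101101111000010 | 1 | 1
  16 | 011011110000101 | 0 | 1
  17 | 110111100001011 | 1 | 0
  18 | 101111000010110 | 1 | 1
  19 | 011110000101101 | 0 | 1
  20 | 111100001011011 | 1 | 0
  21 | 111000010110110 | 1 | 0
  22 | 110000101101100 | 1 | 0
  23 | 100001011011000 | 1 | 1
  24 | 000010110110001 | 0 | 0
  25 | 000101101100010 | 0 | 0
  26 | 001011011000100 | 0 | 0
  27 | 010110110001000 | 0 | 1
  28 | 101101100010001 | 1 | 1
  29 | 011011000100011 | 0 | 1
  30 | 110110001000111 | 1 | 0
  31 | 101100010001110 | 1 | 1
  32 | 011000100011101 | 0 | 1
  33 | 110001000111011 | 1 | 0
  34 | 100010001110110 | 1 | 1
  35 | 000100011101101 | 0 | 0
  36 | 001000111011010 | 0 | 0
  37 | 010001110110100 | 0 | 1
  38 | 100011101101001 | 1 | 1
  39 | 000111011010011 | 0 | 0
  40 | 001110110100110 | 0 | 0
  41 | 011101101001100 | 0 | 1
  42 | 111011010011001 | 1 | 0
  43 | 110110100110010 | 1 | 0
  44 | 101101001100100 | 1 | 1
  45 | 011010011001001 | 0 | 1
  46 | 110100110010011 | 1 | 0
  47 | 101001100100110 | 1 | 1
  48 | 010011001001101 | 0 | 1
  49 | 100110010011011 | 1 | 1
  50 | 001100100110111 | 0 | 0
  51 | 011001001101110 | 0 | 1
  52 | 110010011011101 | 1 | 0
  53 | 100100110111010 | 1 | 1
  54 | 001001101110101 | 0 | 0
  55 | 010011011101010 | 0 | 1
  56 | 100110111010101 | 1 | 1
  57 | 001101110101011 | 0 | 0
  58 | 011011101010110 | 0 | 1
  59 | 110111010101101 | 1 | 0
  60 | 101110101011010 | 1 | 1
  61 | 011101010110101 | 0 | 1
  62 | 111010101101011 | 1 | 0
  63 | 110101011010110 | 1 | 0
  64 | 101010110101100 | 1 | 1
  65 | 010101101011001 | 0 | 1
  66 | 101011010110011 | 1 | 1
  67 | 010110101100111 | 0 | 1
  68 | 101101011001111 | 1 | 1
  69 | 011010110011111 | 0 | 1
  70 | 110101100111111 | 1 | 0
  71 | 101011001111110 | 1 | 1
  72 | 010110011111101 | 0 | 1
  73 | 101100111111011 | 1 | 1
  74 | 011001111110111 | 0 | 1
  75 | 110011111101111 | 1 | 0
  76 | 100111111011110 | 1 | 1
  77 | 001111110111101 | 0 | 0
  78 | 011111101111010 | 0 | 1
  79 | 111111011110101 | 1 | 0
  80 | 111110111101010 | 1 | 0
  81 | 111101111010100 | 1 | 0
  82 | 111011110101000 | 1 | 0
  83 | 110111101010000 | 1 | 0
  84 | 101111010100000 | 1 | 1
  85 | 011110101000001 | 0 | 1
  86 | 111101010000011 | 1 | 0
  87 | 111010100000110 | 1 | 0
  88 | 110101000001100 | 1 | 0
  89 | 101010000011000 | 1 | 1
  90 | 010100000110001 | 0 | 1
  91 | 101000001100011 | 1 | 1
  92 | 010000011000111 | 0 | 1
  93 | 100000110001111 | 1 | 1
  94 | 000001100011111 | 0 | 0
  95 | 000011000111110 | 0 | 0
  96 | 000110001111100 | 0 | 0
  97 | 001100011111000 | 0 | 0
  98 | 011000111110000 | 0 | 1
  99 | 110001111100001 | 1 | 0
 100 | 100011111000010 | 1 | 1
 101 | 000111110000101 | 0 | 0
 102 | 001111100001010 | 0 | 0
 103 | 011111000010100 | 0 | 1
 104 | 111110000101001 | 1 | 0
 105 | 111100001010010 | 1 | 0
 106 | 111000010100100 | 1 | 0
 107 | 110000101001000 | 1 | 0
 108 | 100001010010000 | 1 | 1
 109 | 000010100100001 | 0 | 0
 110 | 000101001000010 | 0 | 0
 111 | 001010010000100 | 0 | 0
 112 | 010100100001000 | 0 | 1
 113 | 101001000010001 | 1 | 1
 114 | 010010000100011 | 0 | 1
 115 | 100100001000111 | 1 | 1
 116 | 001000010001111 | 0 | 0
 117 | 010000100011110 | 0 | 1
 118 | 100001000111101 | 1 | 1
 119 | 000010001111011 | 0 | 0
 120 | 000100011110110 | 0 | 0

1001001010000011011011110000101101100010001110110100110010011011101010110101100111111011110101000001100011111000010100100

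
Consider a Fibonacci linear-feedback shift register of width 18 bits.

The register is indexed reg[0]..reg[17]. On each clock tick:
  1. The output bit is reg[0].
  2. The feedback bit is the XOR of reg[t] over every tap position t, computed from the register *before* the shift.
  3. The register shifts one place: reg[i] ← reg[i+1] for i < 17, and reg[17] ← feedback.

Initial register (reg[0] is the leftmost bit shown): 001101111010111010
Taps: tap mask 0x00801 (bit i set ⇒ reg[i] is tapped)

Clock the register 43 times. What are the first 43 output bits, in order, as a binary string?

k : reg_k → out_k, fb_k
0: 001101111010111010 → 0, fb=0
1: 011011110101110100 → 0, fb=1
2: 110111101011101001 → 1, fb=0
3: 101111010111010010 → 1, fb=0
4: 011110101110100100 → 0, fb=0
5: 111101011101001000 → 1, fb=0
6: 111010111010010000 → 1, fb=1
7: 110101110100100001 → 1, fb=1
8: 101011101001000011 → 1, fb=0
9: 010111010010000110 → 0, fb=0
10: 101110100100001100 → 1, fb=1
11: 011101001000011001 → 0, fb=0
12: 111010010000110010 → 1, fb=1
13: 110100100001100101 → 1, fb=0
14: 101001000011001010 → 1, fb=0
15: 010010000110010100 → 0, fb=0
16: 100100001100101000 → 1, fb=1
17: 001000011001010001 → 0, fb=1
18: 010000110010100011 → 0, fb=0
19: 100001100101000110 → 1, fb=0
20: 000011001010001100 → 0, fb=0
21: 000110010100011000 → 0, fb=0
22: 001100101000110000 → 0, fb=0
23: 011001010001100000 → 0, fb=1
24: 110010100011000001 → 1, fb=0
25: 100101000110000010 → 1, fb=1
26: 001010001100000101 → 0, fb=0
27: 010100011000001010 → 0, fb=0
28: 101000110000010100 → 1, fb=1
29: 010001100000101001 → 0, fb=0
30: 100011000001010010 → 1, fb=0
31: 000110000010100100 → 0, fb=0
32: 001100000101001000 → 0, fb=1
33: 011000001010010001 → 0, fb=0
34: 110000010100100010 → 1, fb=1
35: 100000101001000101 → 1, fb=0
36: 000001010010001010 → 0, fb=0
37: 000010100100010100 → 0, fb=0
38: 000101001000101000 → 0, fb=0
39: 001010010001010000 → 0, fb=1
40: 010100100010100001 → 0, fb=0
41: 101001000101000010 → 1, fb=0
42: 010010001010000100 → 0, fb=0

0011011110101110100100001100101000110000010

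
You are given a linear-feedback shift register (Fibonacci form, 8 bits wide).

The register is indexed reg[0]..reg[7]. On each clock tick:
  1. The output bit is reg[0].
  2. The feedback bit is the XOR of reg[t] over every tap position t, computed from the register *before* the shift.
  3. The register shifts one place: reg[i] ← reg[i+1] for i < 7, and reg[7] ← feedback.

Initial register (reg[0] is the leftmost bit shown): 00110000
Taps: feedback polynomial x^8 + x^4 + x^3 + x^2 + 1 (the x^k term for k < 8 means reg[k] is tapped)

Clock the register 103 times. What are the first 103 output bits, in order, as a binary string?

0011000001110101010111110010100001001111111100001011110001101000000010001110001001011100000011001001001

tick  register→output (feedback)
  0  00110000→0 (0)
  1  01100000→0 (1)
  2  11000001→1 (1)
  3  10000011→1 (1)
  4  00000111→0 (0)
  5  00001110→0 (1)
  6  00011101→0 (0)
  7  00111010→0 (1)
  8  01110101→0 (0)
  9  11101010→1 (1)
 10  11010101→1 (0)
 11  10101010→1 (1)
 12  01010101→0 (1)
 13  10101011→1 (1)
 14  01010111→0 (1)
 15  10101111→1 (1)
 16  01011111→0 (0)
 17  10111110→1 (0)
 18  01111100→0 (1)
 19  11111001→1 (0)
 20  11110010→1 (1)
 21  11100101→1 (0)
 22  11001010→1 (0)
 23  10010100→1 (0)
 24  00101000→0 (0)
 25  01010000→0 (1)
 26  10100001→1 (0)
 27  01000010→0 (0)
 28  10000100→1 (1)
 29  00001001→0 (1)
 30  00010011→0 (1)
 31  00100111→0 (1)
 32  01001111→0 (1)
 33  10011111→1 (1)
 34  00111111→0 (1)
 35  01111111→0 (1)
 36  11111111→1 (0)
 37  11111110→1 (0)
 38  11111100→1 (0)
 39  11111000→1 (0)
 40  11110000→1 (1)
 41  11100001→1 (0)
 42  11000010→1 (1)
 43  10000101→1 (1)
 44  00001011→0 (1)
 45  00010111→0 (1)
 46  00101111→0 (0)
 47  01011110→0 (0)
 48  10111100→1 (0)
 49  01111000→0 (1)
 50  11110001→1 (1)
 51  11100011→1 (0)
 52  11000110→1 (1)
 53  10001101→1 (0)
 54  00011010→0 (0)
 55  00110100→0 (0)
 56  01101000→0 (0)
 57  11010000→1 (0)
 58  10100000→1 (0)
 59  01000000→0 (0)
 60  10000000→1 (1)
 61  00000001→0 (0)
 62  00000010→0 (0)
 63  00000100→0 (0)
 64  00001000→0 (1)
 65  00010001→0 (1)
 66  00100011→0 (1)
 67  01000111→0 (0)
 68  10001110→1 (0)
 69  00011100→0 (0)
 70  00111000→0 (1)
 71  01110001→0 (0)
 72  11100010→1 (0)
 73  11000100→1 (1)
 74  10001001→1 (0)
 75  00010010→0 (1)
 76  00100101→0 (1)
 77  01001011→0 (1)
 78  10010111→1 (0)
 79  00101110→0 (0)
 80  01011100→0 (0)
 81  10111000→1 (0)
 82  01110000→0 (0)
 83  11100000→1 (0)
 84  11000000→1 (1)
 85  10000001→1 (1)
 86  00000011→0 (0)
 87  00000110→0 (0)
 88  00001100→0 (1)
 89  00011001→0 (0)
 90  00110010→0 (0)
 91  01100100→0 (1)
 92  11001001→1 (0)
 93  10010010→1 (0)
 94  00100100→0 (1)
 95  01001001→0 (1)
 96  10010011→1 (0)
 97  00100110→0 (1)
 98  01001101→0 (1)
 99  10011011→1 (1)
100  00110111→0 (0)
101  01101110→0 (0)
102  11011100→1 (1)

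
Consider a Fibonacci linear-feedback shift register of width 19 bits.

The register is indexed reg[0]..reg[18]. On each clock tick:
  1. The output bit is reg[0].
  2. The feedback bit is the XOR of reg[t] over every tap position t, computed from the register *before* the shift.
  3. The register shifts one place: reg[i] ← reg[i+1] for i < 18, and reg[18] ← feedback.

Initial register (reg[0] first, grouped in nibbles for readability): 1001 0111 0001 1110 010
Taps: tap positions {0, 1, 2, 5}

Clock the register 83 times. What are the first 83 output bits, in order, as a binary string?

step | reg (before) | out | fb
   0 | 1001011100011110010 | 1 | 0
   1 | 0010111000111100100 | 0 | 0
   2 | 0101110001111001000 | 0 | 0
   3 | 1011100011110010000 | 1 | 0
   4 | 0111000111100100000 | 0 | 0
   5 | 1110001111001000000 | 1 | 1
   6 | 1100011110010000001 | 1 | 1
   7 | 1000111100100000011 | 1 | 0
   8 | 0001111001000000110 | 0 | 1
   9 | 0011110010000001101 | 0 | 0
  10 | 0111100100000011010 | 0 | 0
  11 | 1111001000000110100 | 1 | 1
  12 | 1110010000001101001 | 1 | 0
  13 | 1100100000011010010 | 1 | 0
  14 | 1001000000110100100 | 1 | 1
  15 | 0010000001101001001 | 0 | 1
  16 | 0100000011010010011 | 0 | 1
  17 | 1000000110100100111 | 1 | 1
  18 | 0000001101001001111 | 0 | 0
  19 | 0000011010010011110 | 0 | 1
  20 | 0000110100100111101 | 0 | 1
  21 | 0001101001001111011 | 0 | 0
  22 | 0011010010011110110 | 0 | 0
  23 | 0110100100111101100 | 0 | 0
  24 | 1101001001111011000 | 1 | 0
  25 | 1010010011110110000 | 1 | 1
  26 | 0100100111101100001 | 0 | 1
  27 | 1001001111011000011 | 1 | 1
  28 | 0010011110110000111 | 0 | 0
  29 | 0100111101100001110 | 0 | 0
  30 | 1001111011000011100 | 1 | 0
  31 | 0011110110000111000 | 0 | 0
  32 | 0111101100001110000 | 0 | 0
  33 | 1111011000011100000 | 1 | 0
  34 | 1110110000111000000 | 1 | 0
  35 | 1101100001110000000 | 1 | 0
  36 | 1011000011100000000 | 1 | 0
  37 | 0110000111000000000 | 0 | 0
  38 | 1100001110000000000 | 1 | 0
  39 | 1000011100000000000 | 1 | 0
  40 | 0000111000000000000 | 0 | 1
  41 | 0001110000000000001 | 0 | 1
  42 | 0011100000000000011 | 0 | 1
  43 | 0111000000000000111 | 0 | 0
  44 | 1110000000000001110 | 1 | 1
  45 | 1100000000000011101 | 1 | 0
  46 | 1000000000000111010 | 1 | 1
  47 | 0000000000001110101 | 0 | 0
  48 | 0000000000011101010 | 0 | 0
  49 | 0000000000111010100 | 0 | 0
  50 | 0000000001110101000 | 0 | 0
  51 | 0000000011101010000 | 0 | 0
  52 | 0000000111010100000 | 0 | 0
  53 | 0000001110101000000 | 0 | 0
  54 | 0000011101010000000 | 0 | 1
  55 | 0000111010100000001 | 0 | 1
  56 | 0001110101000000011 | 0 | 1
  57 | 0011101010000000111 | 0 | 1
  58 | 0111010100000001111 | 0 | 1
  59 | 1110101000000011111 | 1 | 1
  60 | 1101010000000111111 | 1 | 1
  61 | 1010100000001111111 | 1 | 0
  62 | 0101000000011111110 | 0 | 1
  63 | 1010000000111111101 | 1 | 0
  64 | 0100000001111111010 | 0 | 1
  65 | 1000000011111110101 | 1 | 1
  66 | 0000000111111101011 | 0 | 0
  67 | 0000001111111010110 | 0 | 0
  68 | 0000011111110101100 | 0 | 1
  69 | 0000111111101011001 | 0 | 1
  70 | 0001111111010110011 | 0 | 1
  71 | 0011111110101100111 | 0 | 0
  72 | 0111111101011001110 | 0 | 1
  73 | 1111111010110011101 | 1 | 0
  74 | 1111110101100111010 | 1 | 0
  75 | 1111101011001110100 | 1 | 1
  76 | 1111010110011101001 | 1 | 0
  77 | 1110101100111010010 | 1 | 1
  78 | 1101011001110100101 | 1 | 1
  79 | 1010110011101001011 | 1 | 1
  80 | 0101100111010010111 | 0 | 1
  81 | 1011001110100101111 | 1 | 0
  82 | 0110011101001011110 | 0 | 1

10010111000111100100000011010010011110110000111000000000000111010100000001111111010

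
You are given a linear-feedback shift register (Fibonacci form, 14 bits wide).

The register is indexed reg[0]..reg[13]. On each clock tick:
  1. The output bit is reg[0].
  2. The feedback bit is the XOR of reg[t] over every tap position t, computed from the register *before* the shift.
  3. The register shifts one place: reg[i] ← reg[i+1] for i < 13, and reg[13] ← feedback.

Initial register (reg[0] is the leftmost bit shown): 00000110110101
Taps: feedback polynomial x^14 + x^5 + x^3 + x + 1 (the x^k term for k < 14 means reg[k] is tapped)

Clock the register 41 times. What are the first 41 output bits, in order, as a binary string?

step | reg (before) | out | fb
   0 | 00000110110101 | 0 | 1
   1 | 00001101101011 | 0 | 1
   2 | 00011011010111 | 0 | 1
   3 | 00110110101111 | 0 | 0
   4 | 01101101011110 | 0 | 0
   5 | 11011010111100 | 1 | 1
   6 | 10110101111001 | 1 | 1
   7 | 01101011110011 | 0 | 1
   8 | 11010111100111 | 1 | 0
   9 | 10101111001110 | 1 | 0
  10 | 01011110011100 | 0 | 1
  11 | 10111100111001 | 1 | 1
  12 | 01111001110011 | 0 | 0
  13 | 11110011100110 | 1 | 1
  14 | 11100111001101 | 1 | 1
  15 | 11001110011011 | 1 | 1
  16 | 10011100110111 | 1 | 1
  17 | 00111001101111 | 0 | 1
  18 | 01110011011111 | 0 | 0
  19 | 11100110111110 | 1 | 1
  20 | 11001101111101 | 1 | 1
  21 | 10011011111011 | 1 | 0
  22 | 00110111110110 | 0 | 0
  23 | 01101111101100 | 0 | 0
  24 | 11011111011000 | 1 | 0
  25 | 10111110110000 | 1 | 1
  26 | 01111101100001 | 0 | 1
  27 | 11111011000011 | 1 | 1
  28 | 11110110000111 | 1 | 0
  29 | 11101100001110 | 1 | 1
  30 | 11011000011101 | 1 | 1
  31 | 10110000111011 | 1 | 0
  32 | 01100001110110 | 0 | 1
  33 | 11000011101101 | 1 | 0
  34 | 10000111011010 | 1 | 0
  35 | 00001110110100 | 0 | 1
  36 | 00011101101001 | 0 | 0
  37 | 00111011010010 | 0 | 1
  38 | 01110110100101 | 0 | 1
  39 | 11101101001011 | 1 | 1
  40 | 11011010010111 | 1 | 1

00000110110101111001110011011111011000011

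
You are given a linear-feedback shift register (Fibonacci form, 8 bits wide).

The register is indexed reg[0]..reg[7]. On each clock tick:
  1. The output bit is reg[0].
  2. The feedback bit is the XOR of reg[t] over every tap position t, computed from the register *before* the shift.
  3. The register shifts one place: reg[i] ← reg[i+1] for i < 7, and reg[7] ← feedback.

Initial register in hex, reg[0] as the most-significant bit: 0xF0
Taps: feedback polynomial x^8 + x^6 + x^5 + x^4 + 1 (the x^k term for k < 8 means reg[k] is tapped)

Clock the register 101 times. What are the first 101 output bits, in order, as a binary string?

k : reg_k → out_k, fb_k
0: 11110000 → 1, fb=1
1: 11100001 → 1, fb=1
2: 11000011 → 1, fb=0
3: 10000110 → 1, fb=1
4: 00001101 → 0, fb=0
5: 00011010 → 0, fb=0
6: 00110100 → 0, fb=1
7: 01101001 → 0, fb=1
8: 11010011 → 1, fb=0
9: 10100110 → 1, fb=1
10: 01001101 → 0, fb=0
11: 10011010 → 1, fb=1
12: 00110101 → 0, fb=1
13: 01101011 → 0, fb=0
14: 11010110 → 1, fb=1
15: 10101101 → 1, fb=1
16: 01011011 → 0, fb=0
17: 10110110 → 1, fb=1
18: 01101101 → 0, fb=0
19: 11011010 → 1, fb=1
20: 10110101 → 1, fb=0
21: 01101010 → 0, fb=0
22: 11010100 → 1, fb=0
23: 10101000 → 1, fb=0
24: 01010000 → 0, fb=0
25: 10100000 → 1, fb=1
26: 01000001 → 0, fb=0
27: 10000010 → 1, fb=0
28: 00000100 → 0, fb=1
29: 00001001 → 0, fb=1
30: 00010011 → 0, fb=1
31: 00100111 → 0, fb=0
32: 01001110 → 0, fb=1
33: 10011101 → 1, fb=1
34: 00111011 → 0, fb=0
35: 01110110 → 0, fb=0
36: 11101100 → 1, fb=1
37: 11011001 → 1, fb=0
38: 10110010 → 1, fb=0
39: 01100100 → 0, fb=1
40: 11001001 → 1, fb=0
41: 10010010 → 1, fb=0
42: 00100100 → 0, fb=1
43: 01001001 → 0, fb=1
44: 10010011 → 1, fb=0
45: 00100110 → 0, fb=0
46: 01001100 → 0, fb=0
47: 10011000 → 1, fb=0
48: 00110000 → 0, fb=0
49: 01100000 → 0, fb=0
50: 11000000 → 1, fb=1
51: 10000001 → 1, fb=1
52: 00000011 → 0, fb=1
53: 00000111 → 0, fb=0
54: 00001110 → 0, fb=1
55: 00011101 → 0, fb=0
56: 00111010 → 0, fb=0
57: 01110100 → 0, fb=1
58: 11101001 → 1, fb=0
59: 11010010 → 1, fb=0
60: 10100100 → 1, fb=0
61: 01001000 → 0, fb=1
62: 10010001 → 1, fb=1
63: 00100011 → 0, fb=1
64: 01000111 → 0, fb=0
65: 10001110 → 1, fb=0
66: 00011100 → 0, fb=0
67: 00111000 → 0, fb=1
68: 01110001 → 0, fb=0
69: 11100010 → 1, fb=0
70: 11000100 → 1, fb=0
71: 10001000 → 1, fb=0
72: 00010000 → 0, fb=0
73: 00100000 → 0, fb=0
74: 01000000 → 0, fb=0
75: 10000000 → 1, fb=1
76: 00000001 → 0, fb=0
77: 00000010 → 0, fb=1
78: 00000101 → 0, fb=1
79: 00001011 → 0, fb=0
80: 00010110 → 0, fb=0
81: 00101100 → 0, fb=0
82: 01011000 → 0, fb=1
83: 10110001 → 1, fb=1
84: 01100011 → 0, fb=1
85: 11000111 → 1, fb=1
86: 10001111 → 1, fb=0
87: 00011110 → 0, fb=1
88: 00111101 → 0, fb=0
89: 01111010 → 0, fb=0
90: 11110100 → 1, fb=0
91: 11101000 → 1, fb=0
92: 11010000 → 1, fb=1
93: 10100001 → 1, fb=1
94: 01000011 → 0, fb=1
95: 10000111 → 1, fb=1
96: 00001111 → 0, fb=1
97: 00011111 → 0, fb=1
98: 00111111 → 0, fb=1
99: 01111111 → 0, fb=1
100: 11111111 → 1, fb=0

11110000110100110101101101010000010011101100100100110000001110100100011100010000000101100011110100001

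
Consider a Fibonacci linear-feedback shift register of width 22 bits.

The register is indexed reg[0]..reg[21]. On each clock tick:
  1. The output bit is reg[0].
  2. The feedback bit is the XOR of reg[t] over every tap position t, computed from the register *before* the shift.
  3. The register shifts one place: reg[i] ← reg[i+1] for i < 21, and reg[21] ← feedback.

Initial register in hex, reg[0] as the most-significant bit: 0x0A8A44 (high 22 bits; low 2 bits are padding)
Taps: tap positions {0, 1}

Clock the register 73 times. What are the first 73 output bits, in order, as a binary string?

k : reg_k → out_k, fb_k
0: 0000101010001010010001 → 0, fb=0
1: 0001010100010100100010 → 0, fb=0
2: 0010101000101001000100 → 0, fb=0
3: 0101010001010010001000 → 0, fb=1
4: 1010100010100100010001 → 1, fb=1
5: 0101000101001000100011 → 0, fb=1
6: 1010001010010001000111 → 1, fb=1
7: 0100010100100010001111 → 0, fb=1
8: 1000101001000100011111 → 1, fb=1
9: 0001010010001000111111 → 0, fb=0
10: 0010100100010001111110 → 0, fb=0
11: 0101001000100011111100 → 0, fb=1
12: 1010010001000111111001 → 1, fb=1
13: 0100100010001111110011 → 0, fb=1
14: 1001000100011111100111 → 1, fb=1
15: 0010001000111111001111 → 0, fb=0
16: 0100010001111110011110 → 0, fb=1
17: 1000100011111100111101 → 1, fb=1
18: 0001000111111001111011 → 0, fb=0
19: 0010001111110011110110 → 0, fb=0
20: 0100011111100111101100 → 0, fb=1
21: 1000111111001111011001 → 1, fb=1
22: 0001111110011110110011 → 0, fb=0
23: 0011111100111101100110 → 0, fb=0
24: 0111111001111011001100 → 0, fb=1
25: 1111110011110110011001 → 1, fb=0
26: 1111100111101100110010 → 1, fb=0
27: 1111001111011001100100 → 1, fb=0
28: 1110011110110011001000 → 1, fb=0
29: 1100111101100110010000 → 1, fb=0
30: 1001111011001100100000 → 1, fb=1
31: 0011110110011001000001 → 0, fb=0
32: 0111101100110010000010 → 0, fb=1
33: 1111011001100100000101 → 1, fb=0
34: 1110110011001000001010 → 1, fb=0
35: 1101100110010000010100 → 1, fb=0
36: 1011001100100000101000 → 1, fb=1
37: 0110011001000001010001 → 0, fb=1
38: 1100110010000010100011 → 1, fb=0
39: 1001100100000101000110 → 1, fb=1
40: 0011001000001010001101 → 0, fb=0
41: 0110010000010100011010 → 0, fb=1
42: 1100100000101000110101 → 1, fb=0
43: 1001000001010001101010 → 1, fb=1
44: 0010000010100011010101 → 0, fb=0
45: 0100000101000110101010 → 0, fb=1
46: 1000001010001101010101 → 1, fb=1
47: 0000010100011010101011 → 0, fb=0
48: 0000101000110101010110 → 0, fb=0
49: 0001010001101010101100 → 0, fb=0
50: 0010100011010101011000 → 0, fb=0
51: 0101000110101010110000 → 0, fb=1
52: 1010001101010101100001 → 1, fb=1
53: 0100011010101011000011 → 0, fb=1
54: 1000110101010110000111 → 1, fb=1
55: 0001101010101100001111 → 0, fb=0
56: 0011010101011000011110 → 0, fb=0
57: 0110101010110000111100 → 0, fb=1
58: 1101010101100001111001 → 1, fb=0
59: 1010101011000011110010 → 1, fb=1
60: 0101010110000111100101 → 0, fb=1
61: 1010101100001111001011 → 1, fb=1
62: 0101011000011110010111 → 0, fb=1
63: 1010110000111100101111 → 1, fb=1
64: 0101100001111001011111 → 0, fb=1
65: 1011000011110010111111 → 1, fb=1
66: 0110000111100101111111 → 0, fb=1
67: 1100001111001011111111 → 1, fb=0
68: 1000011110010111111110 → 1, fb=1
69: 0000111100101111111101 → 0, fb=0
70: 0001111001011111111010 → 0, fb=0
71: 0011110010111111110100 → 0, fb=0
72: 0111100101111111101000 → 0, fb=1

0000101010001010010001000111111001111011001100100000101000110101010110000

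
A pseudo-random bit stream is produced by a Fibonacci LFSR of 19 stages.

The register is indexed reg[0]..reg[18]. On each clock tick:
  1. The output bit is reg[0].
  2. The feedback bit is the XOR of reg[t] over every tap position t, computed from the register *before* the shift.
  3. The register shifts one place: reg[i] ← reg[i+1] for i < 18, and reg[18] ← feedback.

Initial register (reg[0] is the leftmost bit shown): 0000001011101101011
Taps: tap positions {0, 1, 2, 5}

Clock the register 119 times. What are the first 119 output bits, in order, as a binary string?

00000010111011010110101000100101111010100100100010011011110111010001011100010110001100001111010010010001100010111011100

k : reg_k → out_k, fb_k
0: 0000001011101101011 → 0, fb=0
1: 0000010111011010110 → 0, fb=1
2: 0000101110110101101 → 0, fb=0
3: 0001011101101011010 → 0, fb=1
4: 0010111011010110101 → 0, fb=0
5: 0101110110101101010 → 0, fb=0
6: 1011101101011010100 → 1, fb=0
7: 0111011010110101000 → 0, fb=1
8: 1110110101101010001 → 1, fb=0
9: 1101101011010100010 → 1, fb=0
10: 1011010110101000100 → 1, fb=1
11: 0110101101010001001 → 0, fb=0
12: 1101011010100010010 → 1, fb=1
13: 1010110101000100101 → 1, fb=1
14: 0101101010001001011 → 0, fb=1
15: 1011010100010010111 → 1, fb=1
16: 0110101000100101111 → 0, fb=0
17: 1101010001001011110 → 1, fb=1
18: 1010100010010111101 → 1, fb=0
19: 0101000100101111010 → 0, fb=1
20: 1010001001011110101 → 1, fb=0
21: 0100010010111101010 → 0, fb=0
22: 1000100101111010100 → 1, fb=1
23: 0001001011110101001 → 0, fb=0
24: 0010010111101010010 → 0, fb=0
25: 0100101111010100100 → 0, fb=1
26: 1001011110101001001 → 1, fb=0
27: 0010111101010010010 → 0, fb=0
28: 0101111010100100100 → 0, fb=0
29: 1011110101001001000 → 1, fb=1
30: 0111101010010010001 → 0, fb=0
31: 1111010100100100010 → 1, fb=0
32: 1110101001001000100 → 1, fb=1
33: 1101010010010001001 → 1, fb=1
34: 1010100100100010011 → 1, fb=0
35: 0101001001000100110 → 0, fb=1
36: 1010010010001001101 → 1, fb=1
37: 0100100100010011011 → 0, fb=1
38: 1001001000100110111 → 1, fb=1
39: 0010010001001101111 → 0, fb=0
40: 0100100010011011110 → 0, fb=1
41: 1001000100110111101 → 1, fb=1
42: 0010001001101111011 → 0, fb=1
43: 0100010011011110111 → 0, fb=0
44: 1000100110111101110 → 1, fb=1
45: 0001001101111011101 → 0, fb=0
46: 0010011011110111010 → 0, fb=0
47: 0100110111101110100 → 0, fb=0
48: 1001101111011101000 → 1, fb=1
49: 0011011110111010001 → 0, fb=0
50: 0110111101110100010 → 0, fb=1
51: 1101111011101000101 → 1, fb=1
52: 1011110111010001011 → 1, fb=1
53: 0111101110100010111 → 0, fb=0
54: 1111011101000101110 → 1, fb=0
55: 1110111010001011100 → 1, fb=0
56: 1101110100010111000 → 1, fb=1
57: 1011101000101110001 → 1, fb=0
58: 0111010001011100010 → 0, fb=1
59: 1110100010111000101 → 1, fb=1
60: 1101000101110001011 → 1, fb=0
61: 1010001011100010110 → 1, fb=0
62: 0100010111000101100 → 0, fb=0
63: 1000101110001011000 → 1, fb=1
64: 0001011100010110001 → 0, fb=1
65: 0010111000101100011 → 0, fb=0
66: 0101110001011000110 → 0, fb=0
67: 1011100010110001100 → 1, fb=0
68: 0111000101100011000 → 0, fb=0
69: 1110001011000110000 → 1, fb=1
70: 1100010110001100001 → 1, fb=1
71: 1000101100011000011 → 1, fb=1
72: 0001011000110000111 → 0, fb=1
73: 0010110001100001111 → 0, fb=0
74: 0101100011000011110 → 0, fb=1
75: 1011000110000111101 → 1, fb=0
76: 0110001100001111010 → 0, fb=0
77: 1100011000011110100 → 1, fb=1
78: 1000110000111101001 → 1, fb=0
79: 0001100001111010010 → 0, fb=0
80: 0011000011110100100 → 0, fb=1
81: 0110000111101001001 → 0, fb=0
82: 1100001111010010010 → 1, fb=0
83: 1000011110100100100 → 1, fb=0
84: 0000111101001001000 → 0, fb=1
85: 0001111010010010001 → 0, fb=1
86: 0011110100100100011 → 0, fb=0
87: 0111101001001000110 → 0, fb=0
88: 1111010010010001100 → 1, fb=0
89: 1110100100100011000 → 1, fb=1
90: 1101001001000110001 → 1, fb=0
91: 1010010010001100010 → 1, fb=1
92: 0100100100011000101 → 0, fb=1
93: 1001001000110001011 → 1, fb=1
94: 0010010001100010111 → 0, fb=0
95: 0100100011000101110 → 0, fb=1
96: 1001000110001011101 → 1, fb=1
97: 0010001100010111011 → 0, fb=1
98: 0100011000101110111 → 0, fb=0
99: 1000110001011101110 → 1, fb=0
100: 0001100010111011100 → 0, fb=0
101: 0011000101110111000 → 0, fb=1
102: 0110001011101110001 → 0, fb=0
103: 1100010111011100010 → 1, fb=1
104: 1000101110111000101 → 1, fb=1
105: 0001011101110001011 → 0, fb=1
106: 0010111011100010111 → 0, fb=0
107: 0101110111000101110 → 0, fb=0
108: 1011101110001011100 → 1, fb=0
109: 0111011100010111000 → 0, fb=1
110: 1110111000101110001 → 1, fb=0
111: 1101110001011100010 → 1, fb=1
112: 1011100010111000101 → 1, fb=0
113: 0111000101110001010 → 0, fb=0
114: 1110001011100010100 → 1, fb=1
115: 1100010111000101001 → 1, fb=1
116: 1000101110001010011 → 1, fb=1
117: 0001011100010100111 → 0, fb=1
118: 0010111000101001111 → 0, fb=0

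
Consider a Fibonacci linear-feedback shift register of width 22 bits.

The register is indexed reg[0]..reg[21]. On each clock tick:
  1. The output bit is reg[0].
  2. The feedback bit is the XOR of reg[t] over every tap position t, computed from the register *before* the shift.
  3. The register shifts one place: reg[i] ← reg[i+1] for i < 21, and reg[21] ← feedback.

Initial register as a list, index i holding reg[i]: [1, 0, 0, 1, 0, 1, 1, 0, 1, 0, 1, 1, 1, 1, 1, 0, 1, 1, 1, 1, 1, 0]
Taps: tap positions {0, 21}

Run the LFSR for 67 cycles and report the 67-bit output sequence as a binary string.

1001011010111110111110111001001101010010101101000111011001110011011

step | reg (before) | out | fb
   0 | 1001011010111110111110 | 1 | 1
   1 | 0010110101111101111101 | 0 | 1
   2 | 0101101011111011111011 | 0 | 1
   3 | 1011010111110111110111 | 1 | 0
   4 | 0110101111101111101110 | 0 | 0
   5 | 1101011111011111011100 | 1 | 1
   6 | 1010111110111110111001 | 1 | 0
   7 | 0101111101111101110010 | 0 | 0
   8 | 1011111011111011100100 | 1 | 1
   9 | 0111110111110111001001 | 0 | 1
  10 | 1111101111101110010011 | 1 | 0
  11 | 1111011111011100100110 | 1 | 1
  12 | 1110111110111001001101 | 1 | 0
  13 | 1101111101110010011010 | 1 | 1
  14 | 1011111011100100110101 | 1 | 0
  15 | 0111110111001001101010 | 0 | 0
  16 | 1111101110010011010100 | 1 | 1
  17 | 1111011100100110101001 | 1 | 0
  18 | 1110111001001101010010 | 1 | 1
  19 | 1101110010011010100101 | 1 | 0
  20 | 1011100100110101001010 | 1 | 1
  21 | 0111001001101010010101 | 0 | 1
  22 | 1110010011010100101011 | 1 | 0
  23 | 1100100110101001010110 | 1 | 1
  24 | 1001001101010010101101 | 1 | 0
  25 | 0010011010100101011010 | 0 | 0
  26 | 0100110101001010110100 | 0 | 0
  27 | 1001101010010101101000 | 1 | 1
  28 | 0011010100101011010001 | 0 | 1
  29 | 0110101001010110100011 | 0 | 1
  30 | 1101010010101101000111 | 1 | 0
  31 | 1010100101011010001110 | 1 | 1
  32 | 0101001010110100011101 | 0 | 1
  33 | 1010010101101000111011 | 1 | 0
  34 | 0100101011010001110110 | 0 | 0
  35 | 1001010110100011101100 | 1 | 1
  36 | 0010101101000111011001 | 0 | 1
  37 | 0101011010001110110011 | 0 | 1
  38 | 1010110100011101100111 | 1 | 0
  39 | 0101101000111011001110 | 0 | 0
  40 | 1011010001110110011100 | 1 | 1
  41 | 0110100011101100111001 | 0 | 1
  42 | 1101000111011001110011 | 1 | 0
  43 | 1010001110110011100110 | 1 | 1
  44 | 0100011101100111001101 | 0 | 1
  45 | 1000111011001110011011 | 1 | 0
  46 | 0001110110011100110110 | 0 | 0
  47 | 0011101100111001101100 | 0 | 0
  48 | 0111011001110011011000 | 0 | 0
  49 | 1110110011100110110000 | 1 | 1
  50 | 1101100111001101100001 | 1 | 0
  51 | 1011001110011011000010 | 1 | 1
  52 | 0110011100110110000101 | 0 | 1
  53 | 1100111001101100001011 | 1 | 0
  54 | 1001110011011000010110 | 1 | 1
  55 | 0011100110110000101101 | 0 | 1
  56 | 0111001101100001011011 | 0 | 1
  57 | 1110011011000010110111 | 1 | 0
  58 | 1100110110000101101110 | 1 | 1
  59 | 1001101100001011011101 | 1 | 0
  60 | 0011011000010110111010 | 0 | 0
  61 | 0110110000101101110100 | 0 | 0
  62 | 1101100001011011101000 | 1 | 1
  63 | 1011000010110111010001 | 1 | 0
  64 | 0110000101101110100010 | 0 | 0
  65 | 1100001011011101000100 | 1 | 1
  66 | 1000010110111010001001 | 1 | 0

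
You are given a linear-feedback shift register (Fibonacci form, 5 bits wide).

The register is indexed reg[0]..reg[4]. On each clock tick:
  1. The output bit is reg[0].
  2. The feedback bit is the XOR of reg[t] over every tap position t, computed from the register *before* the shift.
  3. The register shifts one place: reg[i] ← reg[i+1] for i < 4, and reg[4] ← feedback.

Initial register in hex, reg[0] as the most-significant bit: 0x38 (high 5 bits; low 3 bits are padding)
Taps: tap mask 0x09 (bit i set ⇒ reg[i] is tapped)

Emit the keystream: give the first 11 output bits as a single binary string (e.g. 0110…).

step | reg (before) | out | fb
   0 | 00111 | 0 | 1
   1 | 01111 | 0 | 1
   2 | 11111 | 1 | 0
   3 | 11110 | 1 | 0
   4 | 11100 | 1 | 1
   5 | 11001 | 1 | 1
   6 | 10011 | 1 | 0
   7 | 00110 | 0 | 1
   8 | 01101 | 0 | 0
   9 | 11010 | 1 | 0
  10 | 10100 | 1 | 1

00111110011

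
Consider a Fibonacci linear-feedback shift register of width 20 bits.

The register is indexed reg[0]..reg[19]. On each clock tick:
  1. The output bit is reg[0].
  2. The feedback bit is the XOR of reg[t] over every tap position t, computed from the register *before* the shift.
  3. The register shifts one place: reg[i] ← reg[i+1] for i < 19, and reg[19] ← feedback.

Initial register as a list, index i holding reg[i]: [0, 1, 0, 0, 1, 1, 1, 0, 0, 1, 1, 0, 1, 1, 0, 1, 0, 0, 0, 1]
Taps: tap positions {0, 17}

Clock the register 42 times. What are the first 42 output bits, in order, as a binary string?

k : reg_k → out_k, fb_k
0: 01001110011011010001 → 0, fb=0
1: 10011100110110100010 → 1, fb=1
2: 00111001101101000101 → 0, fb=1
3: 01110011011010001011 → 0, fb=0
4: 11100110110100010110 → 1, fb=0
5: 11001101101000101100 → 1, fb=0
6: 10011011010001011000 → 1, fb=1
7: 00110110100010110001 → 0, fb=0
8: 01101101000101100010 → 0, fb=0
9: 11011010001011000100 → 1, fb=0
10: 10110100010110001000 → 1, fb=1
11: 01101000101100010001 → 0, fb=0
12: 11010001011000100010 → 1, fb=1
13: 10100010110001000101 → 1, fb=0
14: 01000101100010001010 → 0, fb=0
15: 10001011000100010100 → 1, fb=0
16: 00010110001000101000 → 0, fb=0
17: 00101100010001010000 → 0, fb=0
18: 01011000100010100000 → 0, fb=0
19: 10110001000101000000 → 1, fb=1
20: 01100010001010000001 → 0, fb=0
21: 11000100010100000010 → 1, fb=1
22: 10001000101000000101 → 1, fb=0
23: 00010001010000001010 → 0, fb=0
24: 00100010100000010100 → 0, fb=1
25: 01000101000000101001 → 0, fb=0
26: 10001010000001010010 → 1, fb=1
27: 00010100000010100101 → 0, fb=1
28: 00101000000101001011 → 0, fb=0
29: 01010000001010010110 → 0, fb=1
30: 10100000010100101101 → 1, fb=0
31: 01000000101001011010 → 0, fb=0
32: 10000001010010110100 → 1, fb=0
33: 00000010100101101000 → 0, fb=0
34: 00000101001011010000 → 0, fb=0
35: 00001010010110100000 → 0, fb=0
36: 00010100101101000000 → 0, fb=0
37: 00101001011010000000 → 0, fb=0
38: 01010010110100000000 → 0, fb=0
39: 10100101101000000000 → 1, fb=1
40: 01001011010000000001 → 0, fb=0
41: 10010110100000000010 → 1, fb=1

010011100110110100010110001000101000000101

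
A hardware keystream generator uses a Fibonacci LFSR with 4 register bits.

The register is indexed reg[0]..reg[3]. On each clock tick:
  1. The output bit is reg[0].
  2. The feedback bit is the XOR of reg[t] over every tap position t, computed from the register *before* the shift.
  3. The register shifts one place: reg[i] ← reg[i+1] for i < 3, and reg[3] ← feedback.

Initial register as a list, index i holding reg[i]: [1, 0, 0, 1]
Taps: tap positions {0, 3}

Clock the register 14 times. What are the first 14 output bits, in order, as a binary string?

10010001111010

k : reg_k → out_k, fb_k
0: 1001 → 1, fb=0
1: 0010 → 0, fb=0
2: 0100 → 0, fb=0
3: 1000 → 1, fb=1
4: 0001 → 0, fb=1
5: 0011 → 0, fb=1
6: 0111 → 0, fb=1
7: 1111 → 1, fb=0
8: 1110 → 1, fb=1
9: 1101 → 1, fb=0
10: 1010 → 1, fb=1
11: 0101 → 0, fb=1
12: 1011 → 1, fb=0
13: 0110 → 0, fb=0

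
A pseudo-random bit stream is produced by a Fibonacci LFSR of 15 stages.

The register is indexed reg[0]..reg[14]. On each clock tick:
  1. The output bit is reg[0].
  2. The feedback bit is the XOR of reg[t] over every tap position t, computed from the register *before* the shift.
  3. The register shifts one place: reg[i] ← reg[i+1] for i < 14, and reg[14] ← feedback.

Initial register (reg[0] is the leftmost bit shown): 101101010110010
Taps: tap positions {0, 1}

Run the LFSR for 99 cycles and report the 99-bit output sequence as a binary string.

tick  register→output (feedback)
  0  101101010110010→1 (1)
  1  011010101100101→0 (1)
  2  110101011001011→1 (0)
  3  101010110010110→1 (1)
  4  010101100101101→0 (1)
  5  101011001011011→1 (1)
  6  010110010110111→0 (1)
  7  101100101101111→1 (1)
  8  011001011011111→0 (1)
  9  110010110111111→1 (0)
 10  100101101111110→1 (1)
 11  001011011111101→0 (0)
 12  010110111111010→0 (1)
 13  101101111110101→1 (1)
 14  011011111101011→0 (1)
 15  110111111010111→1 (0)
 16  101111110101110→1 (1)
 17  011111101011101→0 (1)
 18  111111010111011→1 (0)
 19  111110101110110→1 (0)
 20  111101011101100→1 (0)
 21  111010111011000→1 (0)
 22  110101110110000→1 (0)
 23  101011101100000→1 (1)
 24  010111011000001→0 (1)
 25  101110110000011→1 (1)
 26  011101100000111→0 (1)
 27  111011000001111→1 (0)
 28  110110000011110→1 (0)
 29  101100000111100→1 (1)
 30  011000001111001→0 (1)
 31  110000011110011→1 (0)
 32  100000111100110→1 (1)
 33  000001111001101→0 (0)
 34  000011110011010→0 (0)
 35  000111100110100→0 (0)
 36  001111001101000→0 (0)
 37  011110011010000→0 (1)
 38  111100110100001→1 (0)
 39  111001101000010→1 (0)
 40  110011010000100→1 (0)
 41  100110100001000→1 (1)
 42  001101000010001→0 (0)
 43  011010000100010→0 (1)
 44  110100001000101→1 (0)
 45  101000010001010→1 (1)
 46  010000100010101→0 (1)
 47  100001000101011→1 (1)
 48  000010001010111→0 (0)
 49  000100010101110→0 (0)
 50  001000101011100→0 (0)
 51  010001010111000→0 (1)
 52  100010101110001→1 (1)
 53  000101011100011→0 (0)
 54  001010111000110→0 (0)
 55  010101110001100→0 (1)
 56  101011100011001→1 (1)
 57  010111000110011→0 (1)
 58  101110001100111→1 (1)
 59  011100011001111→0 (1)
 60  111000110011111→1 (0)
 61  110001100111110→1 (0)
 62  100011001111100→1 (1)
 63  000110011111001→0 (0)
 64  001100111110010→0 (0)
 65  011001111100100→0 (1)
 66  110011111001001→1 (0)
 67  100111110010010→1 (1)
 68  001111100100101→0 (0)
 69  011111001001010→0 (1)
 70  111110010010101→1 (0)
 71  111100100101010→1 (0)
 72  111001001010100→1 (0)
 73  110010010101000→1 (0)
 74  100100101010000→1 (1)
 75  001001010100001→0 (0)
 76  010010101000010→0 (1)
 77  100101010000101→1 (1)
 78  001010100001011→0 (0)
 79  010101000010110→0 (1)
 80  101010000101101→1 (1)
 81  010100001011011→0 (1)
 82  101000010110111→1 (1)
 83  010000101101111→0 (1)
 84  100001011011111→1 (1)
 85  000010110111111→0 (0)
 86  000101101111110→0 (0)
 87  001011011111100→0 (0)
 88  010110111111000→0 (1)
 89  101101111110001→1 (1)
 90  011011111100011→0 (1)
 91  110111111000111→1 (0)
 92  101111110001110→1 (1)
 93  011111100011101→0 (1)
 94  111111000111011→1 (0)
 95  111110001110110→1 (0)
 96  111100011101100→1 (0)
 97  111000111011000→1 (0)
 98  110001110110000→1 (0)

101101010110010110111111010111011000001111001101000010001010111000110011111001001010100001011011111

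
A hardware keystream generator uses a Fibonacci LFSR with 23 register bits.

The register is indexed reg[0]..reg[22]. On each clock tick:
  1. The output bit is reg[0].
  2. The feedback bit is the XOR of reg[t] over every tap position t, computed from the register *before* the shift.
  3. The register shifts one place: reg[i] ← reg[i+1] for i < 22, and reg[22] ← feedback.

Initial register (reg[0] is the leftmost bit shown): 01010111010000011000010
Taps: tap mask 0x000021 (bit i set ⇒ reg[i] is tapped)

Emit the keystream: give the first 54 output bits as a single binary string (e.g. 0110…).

k : reg_k → out_k, fb_k
0: 01010111010000011000010 → 0, fb=1
1: 10101110100000110000101 → 1, fb=0
2: 01011101000001100001010 → 0, fb=1
3: 10111010000011000010101 → 1, fb=1
4: 01110100000110000101011 → 0, fb=1
5: 11101000001100001010111 → 1, fb=1
6: 11010000011000010101111 → 1, fb=1
7: 10100000110000101011111 → 1, fb=1
8: 01000001100001010111111 → 0, fb=0
9: 10000011000010101111110 → 1, fb=1
10: 00000110000101011111101 → 0, fb=1
11: 00001100001010111111011 → 0, fb=1
12: 00011000010101111110111 → 0, fb=0
13: 00110000101011111101110 → 0, fb=0
14: 01100001010111111011100 → 0, fb=0
15: 11000010101111110111000 → 1, fb=1
16: 10000101011111101110001 → 1, fb=0
17: 00001010111111011100010 → 0, fb=0
18: 00010101111110111000100 → 0, fb=1
19: 00101011111101110001001 → 0, fb=0
20: 01010111111011100010010 → 0, fb=1
21: 10101111110111000100101 → 1, fb=0
22: 01011111101110001001010 → 0, fb=1
23: 10111111011100010010101 → 1, fb=0
24: 01111110111000100101010 → 0, fb=1
25: 11111101110001001010101 → 1, fb=0
26: 11111011100010010101010 → 1, fb=1
27: 11110111000100101010101 → 1, fb=0
28: 11101110001001010101010 → 1, fb=0
29: 11011100010010101010100 → 1, fb=0
30: 10111000100101010101000 → 1, fb=1
31: 01110001001010101010001 → 0, fb=0
32: 11100010010101010100010 → 1, fb=1
33: 11000100101010101000101 → 1, fb=0
34: 10001001010101010001010 → 1, fb=1
35: 00010010101010100010101 → 0, fb=0
36: 00100101010101000101010 → 0, fb=1
37: 01001010101010001010101 → 0, fb=0
38: 10010101010100010101010 → 1, fb=0
39: 00101010101000101010100 → 0, fb=0
40: 01010101010001010101000 → 0, fb=1
41: 10101010100010101010001 → 1, fb=1
42: 01010101000101010100011 → 0, fb=1
43: 10101010001010101000111 → 1, fb=1
44: 01010100010101010001111 → 0, fb=1
45: 10101000101010100011111 → 1, fb=1
46: 01010001010101000111111 → 0, fb=0
47: 10100010101010001111110 → 1, fb=1
48: 01000101010100011111101 → 0, fb=1
49: 10001010101000111111011 → 1, fb=1
50: 00010101010001111110111 → 0, fb=1
51: 00101010100011111101111 → 0, fb=0
52: 01010101000111111011110 → 0, fb=1
53: 10101010001111110111101 → 1, fb=1

010101110100000110000101011111101110001001010101010001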